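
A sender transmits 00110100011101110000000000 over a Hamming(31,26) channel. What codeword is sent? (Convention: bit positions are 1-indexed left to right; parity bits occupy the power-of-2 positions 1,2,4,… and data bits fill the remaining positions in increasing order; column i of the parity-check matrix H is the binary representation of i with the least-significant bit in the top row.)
Codeword c = d · G (mod 2), d = 00110100011101110000000000:
  c[0] = d·G[:,0] = (00110100011101110000000000)·(11011010101101010101010101) mod 2 = 0+0+0+1+0+0+0+0+0+0+1+1+0+1+0+1+0+0+0+0+0+0+0+0+0+0 mod 2 = 1
  c[1] = d·G[:,1] = (00110100011101110000000000)·(10110110011011001100110011) mod 2 = 0+0+1+1+0+1+0+0+0+1+1+0+0+1+0+0+0+0+0+0+0+0+0+0+0+0 mod 2 = 0
  c[2] = d·G[:,2] = (00110100011101110000000000)·(10000000000000000000000000) mod 2 = 0+0+0+0+0+0+0+0+0+0+0+0+0+0+0+0+0+0+0+0+0+0+0+0+0+0 mod 2 = 0
  c[3] = d·G[:,3] = (00110100011101110000000000)·(01110001111000111100001111) mod 2 = 0+0+1+1+0+0+0+0+0+1+1+0+0+0+1+1+0+0+0+0+0+0+0+0+0+0 mod 2 = 0
  c[4] = d·G[:,4] = (00110100011101110000000000)·(01000000000000000000000000) mod 2 = 0+0+0+0+0+0+0+0+0+0+0+0+0+0+0+0+0+0+0+0+0+0+0+0+0+0 mod 2 = 0
  c[5] = d·G[:,5] = (00110100011101110000000000)·(00100000000000000000000000) mod 2 = 0+0+1+0+0+0+0+0+0+0+0+0+0+0+0+0+0+0+0+0+0+0+0+0+0+0 mod 2 = 1
  c[6] = d·G[:,6] = (00110100011101110000000000)·(00010000000000000000000000) mod 2 = 0+0+0+1+0+0+0+0+0+0+0+0+0+0+0+0+0+0+0+0+0+0+0+0+0+0 mod 2 = 1
  c[7] = d·G[:,7] = (00110100011101110000000000)·(00001111111000000011111111) mod 2 = 0+0+0+0+0+1+0+0+0+1+1+0+0+0+0+0+0+0+0+0+0+0+0+0+0+0 mod 2 = 1
  c[8] = d·G[:,8] = (00110100011101110000000000)·(00001000000000000000000000) mod 2 = 0+0+0+0+0+0+0+0+0+0+0+0+0+0+0+0+0+0+0+0+0+0+0+0+0+0 mod 2 = 0
  c[9] = d·G[:,9] = (00110100011101110000000000)·(00000100000000000000000000) mod 2 = 0+0+0+0+0+1+0+0+0+0+0+0+0+0+0+0+0+0+0+0+0+0+0+0+0+0 mod 2 = 1
  c[10] = d·G[:,10] = (00110100011101110000000000)·(00000010000000000000000000) mod 2 = 0+0+0+0+0+0+0+0+0+0+0+0+0+0+0+0+0+0+0+0+0+0+0+0+0+0 mod 2 = 0
  c[11] = d·G[:,11] = (00110100011101110000000000)·(00000001000000000000000000) mod 2 = 0+0+0+0+0+0+0+0+0+0+0+0+0+0+0+0+0+0+0+0+0+0+0+0+0+0 mod 2 = 0
  c[12] = d·G[:,12] = (00110100011101110000000000)·(00000000100000000000000000) mod 2 = 0+0+0+0+0+0+0+0+0+0+0+0+0+0+0+0+0+0+0+0+0+0+0+0+0+0 mod 2 = 0
  c[13] = d·G[:,13] = (00110100011101110000000000)·(00000000010000000000000000) mod 2 = 0+0+0+0+0+0+0+0+0+1+0+0+0+0+0+0+0+0+0+0+0+0+0+0+0+0 mod 2 = 1
  c[14] = d·G[:,14] = (00110100011101110000000000)·(00000000001000000000000000) mod 2 = 0+0+0+0+0+0+0+0+0+0+1+0+0+0+0+0+0+0+0+0+0+0+0+0+0+0 mod 2 = 1
  c[15] = d·G[:,15] = (00110100011101110000000000)·(00000000000111111111111111) mod 2 = 0+0+0+0+0+0+0+0+0+0+0+1+0+1+1+1+0+0+0+0+0+0+0+0+0+0 mod 2 = 0
  c[16] = d·G[:,16] = (00110100011101110000000000)·(00000000000100000000000000) mod 2 = 0+0+0+0+0+0+0+0+0+0+0+1+0+0+0+0+0+0+0+0+0+0+0+0+0+0 mod 2 = 1
  c[17] = d·G[:,17] = (00110100011101110000000000)·(00000000000010000000000000) mod 2 = 0+0+0+0+0+0+0+0+0+0+0+0+0+0+0+0+0+0+0+0+0+0+0+0+0+0 mod 2 = 0
  c[18] = d·G[:,18] = (00110100011101110000000000)·(00000000000001000000000000) mod 2 = 0+0+0+0+0+0+0+0+0+0+0+0+0+1+0+0+0+0+0+0+0+0+0+0+0+0 mod 2 = 1
  c[19] = d·G[:,19] = (00110100011101110000000000)·(00000000000000100000000000) mod 2 = 0+0+0+0+0+0+0+0+0+0+0+0+0+0+1+0+0+0+0+0+0+0+0+0+0+0 mod 2 = 1
  c[20] = d·G[:,20] = (00110100011101110000000000)·(00000000000000010000000000) mod 2 = 0+0+0+0+0+0+0+0+0+0+0+0+0+0+0+1+0+0+0+0+0+0+0+0+0+0 mod 2 = 1
  c[21] = d·G[:,21] = (00110100011101110000000000)·(00000000000000001000000000) mod 2 = 0+0+0+0+0+0+0+0+0+0+0+0+0+0+0+0+0+0+0+0+0+0+0+0+0+0 mod 2 = 0
  c[22] = d·G[:,22] = (00110100011101110000000000)·(00000000000000000100000000) mod 2 = 0+0+0+0+0+0+0+0+0+0+0+0+0+0+0+0+0+0+0+0+0+0+0+0+0+0 mod 2 = 0
  c[23] = d·G[:,23] = (00110100011101110000000000)·(00000000000000000010000000) mod 2 = 0+0+0+0+0+0+0+0+0+0+0+0+0+0+0+0+0+0+0+0+0+0+0+0+0+0 mod 2 = 0
  c[24] = d·G[:,24] = (00110100011101110000000000)·(00000000000000000001000000) mod 2 = 0+0+0+0+0+0+0+0+0+0+0+0+0+0+0+0+0+0+0+0+0+0+0+0+0+0 mod 2 = 0
  c[25] = d·G[:,25] = (00110100011101110000000000)·(00000000000000000000100000) mod 2 = 0+0+0+0+0+0+0+0+0+0+0+0+0+0+0+0+0+0+0+0+0+0+0+0+0+0 mod 2 = 0
  c[26] = d·G[:,26] = (00110100011101110000000000)·(00000000000000000000010000) mod 2 = 0+0+0+0+0+0+0+0+0+0+0+0+0+0+0+0+0+0+0+0+0+0+0+0+0+0 mod 2 = 0
  c[27] = d·G[:,27] = (00110100011101110000000000)·(00000000000000000000001000) mod 2 = 0+0+0+0+0+0+0+0+0+0+0+0+0+0+0+0+0+0+0+0+0+0+0+0+0+0 mod 2 = 0
  c[28] = d·G[:,28] = (00110100011101110000000000)·(00000000000000000000000100) mod 2 = 0+0+0+0+0+0+0+0+0+0+0+0+0+0+0+0+0+0+0+0+0+0+0+0+0+0 mod 2 = 0
  c[29] = d·G[:,29] = (00110100011101110000000000)·(00000000000000000000000010) mod 2 = 0+0+0+0+0+0+0+0+0+0+0+0+0+0+0+0+0+0+0+0+0+0+0+0+0+0 mod 2 = 0
  c[30] = d·G[:,30] = (00110100011101110000000000)·(00000000000000000000000001) mod 2 = 0+0+0+0+0+0+0+0+0+0+0+0+0+0+0+0+0+0+0+0+0+0+0+0+0+0 mod 2 = 0
Codeword = 1000011101000110101110000000000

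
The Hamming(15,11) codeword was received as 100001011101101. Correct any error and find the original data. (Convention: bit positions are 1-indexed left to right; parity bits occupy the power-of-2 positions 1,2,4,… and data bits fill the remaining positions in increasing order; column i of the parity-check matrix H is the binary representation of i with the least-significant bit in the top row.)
Syndrome s = H · r^T (mod 2), r = 100001011101101:
  s[0] = (101010101010101)·(100001011101101) mod 2 = 1+0+0+0+0+0+0+0+1+0+0+0+1+0+1 mod 2 = 0
  s[1] = (011001100110011)·(100001011101101) mod 2 = 0+0+0+0+0+1+0+0+0+1+0+0+0+0+1 mod 2 = 1
  s[2] = (000111100001111)·(100001011101101) mod 2 = 0+0+0+0+0+1+0+0+0+0+0+1+1+0+1 mod 2 = 0
  s[3] = (000000011111111)·(100001011101101) mod 2 = 0+0+0+0+0+0+0+1+1+1+0+1+1+0+1 mod 2 = 0
Syndrome = 0100
Column 2 of H equals this syndrome → error at bit 2 (1-indexed).
Flip bit 2: 100001011101101 → 110001011101101
Extract data bits at positions {3,5,6,7,9,10,11,12,13,14,15}: 00101101101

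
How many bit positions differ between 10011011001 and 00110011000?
XOR = 10101000001, count of 1s = 4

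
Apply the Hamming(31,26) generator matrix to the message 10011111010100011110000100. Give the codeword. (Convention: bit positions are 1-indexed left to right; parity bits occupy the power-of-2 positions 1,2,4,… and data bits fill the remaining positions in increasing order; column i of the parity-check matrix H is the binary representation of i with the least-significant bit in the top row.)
Codeword c = d · G (mod 2), d = 10011111010100011110000100:
  c[0] = d·G[:,0] = (10011111010100011110000100)·(11011010101101010101010101) mod 2 = 1+0+0+1+1+0+1+0+0+0+0+1+0+0+0+1+0+1+0+0+0+0+0+1+0+0 mod 2 = 0
  c[1] = d·G[:,1] = (10011111010100011110000100)·(10110110011011001100110011) mod 2 = 1+0+0+1+0+1+1+0+0+1+0+0+0+0+0+0+1+1+0+0+0+0+0+0+0+0 mod 2 = 1
  c[2] = d·G[:,2] = (10011111010100011110000100)·(10000000000000000000000000) mod 2 = 1+0+0+0+0+0+0+0+0+0+0+0+0+0+0+0+0+0+0+0+0+0+0+0+0+0 mod 2 = 1
  c[3] = d·G[:,3] = (10011111010100011110000100)·(01110001111000111100001111) mod 2 = 0+0+0+1+0+0+0+1+0+1+0+0+0+0+0+1+1+1+0+0+0+0+0+1+0+0 mod 2 = 1
  c[4] = d·G[:,4] = (10011111010100011110000100)·(01000000000000000000000000) mod 2 = 0+0+0+0+0+0+0+0+0+0+0+0+0+0+0+0+0+0+0+0+0+0+0+0+0+0 mod 2 = 0
  c[5] = d·G[:,5] = (10011111010100011110000100)·(00100000000000000000000000) mod 2 = 0+0+0+0+0+0+0+0+0+0+0+0+0+0+0+0+0+0+0+0+0+0+0+0+0+0 mod 2 = 0
  c[6] = d·G[:,6] = (10011111010100011110000100)·(00010000000000000000000000) mod 2 = 0+0+0+1+0+0+0+0+0+0+0+0+0+0+0+0+0+0+0+0+0+0+0+0+0+0 mod 2 = 1
  c[7] = d·G[:,7] = (10011111010100011110000100)·(00001111111000000011111111) mod 2 = 0+0+0+0+1+1+1+1+0+1+0+0+0+0+0+0+0+0+1+0+0+0+0+1+0+0 mod 2 = 1
  c[8] = d·G[:,8] = (10011111010100011110000100)·(00001000000000000000000000) mod 2 = 0+0+0+0+1+0+0+0+0+0+0+0+0+0+0+0+0+0+0+0+0+0+0+0+0+0 mod 2 = 1
  c[9] = d·G[:,9] = (10011111010100011110000100)·(00000100000000000000000000) mod 2 = 0+0+0+0+0+1+0+0+0+0+0+0+0+0+0+0+0+0+0+0+0+0+0+0+0+0 mod 2 = 1
  c[10] = d·G[:,10] = (10011111010100011110000100)·(00000010000000000000000000) mod 2 = 0+0+0+0+0+0+1+0+0+0+0+0+0+0+0+0+0+0+0+0+0+0+0+0+0+0 mod 2 = 1
  c[11] = d·G[:,11] = (10011111010100011110000100)·(00000001000000000000000000) mod 2 = 0+0+0+0+0+0+0+1+0+0+0+0+0+0+0+0+0+0+0+0+0+0+0+0+0+0 mod 2 = 1
  c[12] = d·G[:,12] = (10011111010100011110000100)·(00000000100000000000000000) mod 2 = 0+0+0+0+0+0+0+0+0+0+0+0+0+0+0+0+0+0+0+0+0+0+0+0+0+0 mod 2 = 0
  c[13] = d·G[:,13] = (10011111010100011110000100)·(00000000010000000000000000) mod 2 = 0+0+0+0+0+0+0+0+0+1+0+0+0+0+0+0+0+0+0+0+0+0+0+0+0+0 mod 2 = 1
  c[14] = d·G[:,14] = (10011111010100011110000100)·(00000000001000000000000000) mod 2 = 0+0+0+0+0+0+0+0+0+0+0+0+0+0+0+0+0+0+0+0+0+0+0+0+0+0 mod 2 = 0
  c[15] = d·G[:,15] = (10011111010100011110000100)·(00000000000111111111111111) mod 2 = 0+0+0+0+0+0+0+0+0+0+0+1+0+0+0+1+1+1+1+0+0+0+0+1+0+0 mod 2 = 0
  c[16] = d·G[:,16] = (10011111010100011110000100)·(00000000000100000000000000) mod 2 = 0+0+0+0+0+0+0+0+0+0+0+1+0+0+0+0+0+0+0+0+0+0+0+0+0+0 mod 2 = 1
  c[17] = d·G[:,17] = (10011111010100011110000100)·(00000000000010000000000000) mod 2 = 0+0+0+0+0+0+0+0+0+0+0+0+0+0+0+0+0+0+0+0+0+0+0+0+0+0 mod 2 = 0
  c[18] = d·G[:,18] = (10011111010100011110000100)·(00000000000001000000000000) mod 2 = 0+0+0+0+0+0+0+0+0+0+0+0+0+0+0+0+0+0+0+0+0+0+0+0+0+0 mod 2 = 0
  c[19] = d·G[:,19] = (10011111010100011110000100)·(00000000000000100000000000) mod 2 = 0+0+0+0+0+0+0+0+0+0+0+0+0+0+0+0+0+0+0+0+0+0+0+0+0+0 mod 2 = 0
  c[20] = d·G[:,20] = (10011111010100011110000100)·(00000000000000010000000000) mod 2 = 0+0+0+0+0+0+0+0+0+0+0+0+0+0+0+1+0+0+0+0+0+0+0+0+0+0 mod 2 = 1
  c[21] = d·G[:,21] = (10011111010100011110000100)·(00000000000000001000000000) mod 2 = 0+0+0+0+0+0+0+0+0+0+0+0+0+0+0+0+1+0+0+0+0+0+0+0+0+0 mod 2 = 1
  c[22] = d·G[:,22] = (10011111010100011110000100)·(00000000000000000100000000) mod 2 = 0+0+0+0+0+0+0+0+0+0+0+0+0+0+0+0+0+1+0+0+0+0+0+0+0+0 mod 2 = 1
  c[23] = d·G[:,23] = (10011111010100011110000100)·(00000000000000000010000000) mod 2 = 0+0+0+0+0+0+0+0+0+0+0+0+0+0+0+0+0+0+1+0+0+0+0+0+0+0 mod 2 = 1
  c[24] = d·G[:,24] = (10011111010100011110000100)·(00000000000000000001000000) mod 2 = 0+0+0+0+0+0+0+0+0+0+0+0+0+0+0+0+0+0+0+0+0+0+0+0+0+0 mod 2 = 0
  c[25] = d·G[:,25] = (10011111010100011110000100)·(00000000000000000000100000) mod 2 = 0+0+0+0+0+0+0+0+0+0+0+0+0+0+0+0+0+0+0+0+0+0+0+0+0+0 mod 2 = 0
  c[26] = d·G[:,26] = (10011111010100011110000100)·(00000000000000000000010000) mod 2 = 0+0+0+0+0+0+0+0+0+0+0+0+0+0+0+0+0+0+0+0+0+0+0+0+0+0 mod 2 = 0
  c[27] = d·G[:,27] = (10011111010100011110000100)·(00000000000000000000001000) mod 2 = 0+0+0+0+0+0+0+0+0+0+0+0+0+0+0+0+0+0+0+0+0+0+0+0+0+0 mod 2 = 0
  c[28] = d·G[:,28] = (10011111010100011110000100)·(00000000000000000000000100) mod 2 = 0+0+0+0+0+0+0+0+0+0+0+0+0+0+0+0+0+0+0+0+0+0+0+1+0+0 mod 2 = 1
  c[29] = d·G[:,29] = (10011111010100011110000100)·(00000000000000000000000010) mod 2 = 0+0+0+0+0+0+0+0+0+0+0+0+0+0+0+0+0+0+0+0+0+0+0+0+0+0 mod 2 = 0
  c[30] = d·G[:,30] = (10011111010100011110000100)·(00000000000000000000000001) mod 2 = 0+0+0+0+0+0+0+0+0+0+0+0+0+0+0+0+0+0+0+0+0+0+0+0+0+0 mod 2 = 0
Codeword = 0111001111110100100011110000100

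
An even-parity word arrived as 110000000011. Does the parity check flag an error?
Sum of received bits: 1+1+0+0+0+0+0+0+0+0+1+1 = 4; 4 mod 2 = 0. Result is 0 → no error detected.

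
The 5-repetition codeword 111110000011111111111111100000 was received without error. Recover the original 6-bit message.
Split into 5-bit blocks: 11111 00000 11111 11111 11111 00000
Data = 101110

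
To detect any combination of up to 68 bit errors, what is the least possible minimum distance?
Detecting e errors requires d_min ≥ e + 1 = 68 + 1 = 69.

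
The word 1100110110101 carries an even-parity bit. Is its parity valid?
Sum of all bits: 1+1+0+0+1+1+0+1+1+0+1+0+1 = 8; 8 mod 2 = 0. Result is 0 → valid parity.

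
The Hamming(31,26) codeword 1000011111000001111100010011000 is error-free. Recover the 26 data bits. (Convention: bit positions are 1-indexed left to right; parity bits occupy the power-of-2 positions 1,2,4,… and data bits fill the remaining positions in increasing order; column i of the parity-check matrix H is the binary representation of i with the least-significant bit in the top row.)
Parity bits occupy power-of-2 positions; data bits are at positions {3,5,6,7,9,10,11,12,13,14,15,17,18,19,20,21,22,23,24,25,26,27,28,29,30,31} (1-indexed).
Extract: c[3]=0 c[5]=0 c[6]=1 c[7]=1 c[9]=1 c[10]=1 c[11]=0 c[12]=0 c[13]=0 c[14]=0 c[15]=0 c[17]=1 c[18]=1 c[19]=1 c[20]=1 c[21]=0 c[22]=0 c[23]=0 c[24]=1 c[25]=0 c[26]=0 c[27]=1 c[28]=1 c[29]=0 c[30]=0 c[31]=0
Data = 00111100000111100010011000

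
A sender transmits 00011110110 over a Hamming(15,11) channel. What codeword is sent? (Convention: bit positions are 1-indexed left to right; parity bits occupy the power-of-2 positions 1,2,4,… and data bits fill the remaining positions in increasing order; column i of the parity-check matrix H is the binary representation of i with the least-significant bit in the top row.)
Codeword c = d · G (mod 2), d = 00011110110:
  c[0] = d·G[:,0] = (00011110110)·(11011010101) mod 2 = 0+0+0+1+1+0+1+0+1+0+0 mod 2 = 0
  c[1] = d·G[:,1] = (00011110110)·(10110110011) mod 2 = 0+0+0+1+0+1+1+0+0+1+0 mod 2 = 0
  c[2] = d·G[:,2] = (00011110110)·(10000000000) mod 2 = 0+0+0+0+0+0+0+0+0+0+0 mod 2 = 0
  c[3] = d·G[:,3] = (00011110110)·(01110001111) mod 2 = 0+0+0+1+0+0+0+0+1+1+0 mod 2 = 1
  c[4] = d·G[:,4] = (00011110110)·(01000000000) mod 2 = 0+0+0+0+0+0+0+0+0+0+0 mod 2 = 0
  c[5] = d·G[:,5] = (00011110110)·(00100000000) mod 2 = 0+0+0+0+0+0+0+0+0+0+0 mod 2 = 0
  c[6] = d·G[:,6] = (00011110110)·(00010000000) mod 2 = 0+0+0+1+0+0+0+0+0+0+0 mod 2 = 1
  c[7] = d·G[:,7] = (00011110110)·(00001111111) mod 2 = 0+0+0+0+1+1+1+0+1+1+0 mod 2 = 1
  c[8] = d·G[:,8] = (00011110110)·(00001000000) mod 2 = 0+0+0+0+1+0+0+0+0+0+0 mod 2 = 1
  c[9] = d·G[:,9] = (00011110110)·(00000100000) mod 2 = 0+0+0+0+0+1+0+0+0+0+0 mod 2 = 1
  c[10] = d·G[:,10] = (00011110110)·(00000010000) mod 2 = 0+0+0+0+0+0+1+0+0+0+0 mod 2 = 1
  c[11] = d·G[:,11] = (00011110110)·(00000001000) mod 2 = 0+0+0+0+0+0+0+0+0+0+0 mod 2 = 0
  c[12] = d·G[:,12] = (00011110110)·(00000000100) mod 2 = 0+0+0+0+0+0+0+0+1+0+0 mod 2 = 1
  c[13] = d·G[:,13] = (00011110110)·(00000000010) mod 2 = 0+0+0+0+0+0+0+0+0+1+0 mod 2 = 1
  c[14] = d·G[:,14] = (00011110110)·(00000000001) mod 2 = 0+0+0+0+0+0+0+0+0+0+0 mod 2 = 0
Codeword = 000100111110110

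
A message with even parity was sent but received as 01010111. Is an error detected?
Sum of received bits: 0+1+0+1+0+1+1+1 = 5; 5 mod 2 = 1. Result is 1 ≠ 0 → error detected.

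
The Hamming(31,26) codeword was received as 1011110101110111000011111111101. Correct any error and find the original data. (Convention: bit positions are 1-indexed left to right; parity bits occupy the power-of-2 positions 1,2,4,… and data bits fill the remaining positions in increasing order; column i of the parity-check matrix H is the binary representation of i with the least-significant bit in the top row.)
Syndrome s = H · r^T (mod 2), r = 1011110101110111000011111111101:
  s[0] = (1010101010101010101010101010101)·(1011110101110111000011111111101) mod 2 = 1+0+1+0+1+0+0+0+0+0+1+0+0+0+1+0+0+0+0+0+1+0+1+0+1+0+1+0+1+0+1 mod 2 = 1
  s[1] = (0110011001100110011001100110011)·(1011110101110111000011111111101) mod 2 = 0+0+1+0+0+1+0+0+0+1+1+0+0+1+1+0+0+0+0+0+0+1+1+0+0+1+1+0+0+0+1 mod 2 = 1
  s[2] = (0001111000011110000111100001111)·(1011110101110111000011111111101) mod 2 = 0+0+0+1+1+1+0+0+0+0+0+1+0+1+1+0+0+0+0+0+1+1+1+0+0+0+0+1+1+0+1 mod 2 = 0
  s[3] = (0000000111111110000000011111111)·(1011110101110111000011111111101) mod 2 = 0+0+0+0+0+0+0+1+0+1+1+1+0+1+1+0+0+0+0+0+0+0+0+1+1+1+1+1+1+0+1 mod 2 = 1
  s[4] = (0000000000000001111111111111111)·(1011110101110111000011111111101) mod 2 = 0+0+0+0+0+0+0+0+0+0+0+0+0+0+0+1+0+0+0+0+1+1+1+1+1+1+1+1+1+0+1 mod 2 = 1
Syndrome = 11011
Column 27 of H equals this syndrome → error at bit 27 (1-indexed).
Flip bit 27: 1011110101110111000011111111101 → 1011110101110111000011111101101
Extract data bits at positions {3,5,6,7,9,10,11,12,13,14,15,17,18,19,20,21,22,23,24,25,26,27,28,29,30,31}: 11100111011000011111101101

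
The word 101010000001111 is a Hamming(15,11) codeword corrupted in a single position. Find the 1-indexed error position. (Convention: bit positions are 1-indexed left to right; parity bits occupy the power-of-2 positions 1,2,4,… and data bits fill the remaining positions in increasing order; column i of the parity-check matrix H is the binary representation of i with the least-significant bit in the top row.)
Syndrome s = H · r^T (mod 2), r = 101010000001111:
  s[0] = (101010101010101)·(101010000001111) mod 2 = 1+0+1+0+1+0+0+0+0+0+0+0+1+0+1 mod 2 = 1
  s[1] = (011001100110011)·(101010000001111) mod 2 = 0+0+1+0+0+0+0+0+0+0+0+0+0+1+1 mod 2 = 1
  s[2] = (000111100001111)·(101010000001111) mod 2 = 0+0+0+0+1+0+0+0+0+0+0+1+1+1+1 mod 2 = 1
  s[3] = (000000011111111)·(101010000001111) mod 2 = 0+0+0+0+0+0+0+0+0+0+0+1+1+1+1 mod 2 = 0
Syndrome = 1110
Column i of H is the binary representation of i, so the syndrome is the binary index of the flipped bit.
Read s = 1110 with s[0] as LSB: 1·2^0 + 1·2^1 + 1·2^2 + 0·2^3 = 7.
Error is at bit position 7.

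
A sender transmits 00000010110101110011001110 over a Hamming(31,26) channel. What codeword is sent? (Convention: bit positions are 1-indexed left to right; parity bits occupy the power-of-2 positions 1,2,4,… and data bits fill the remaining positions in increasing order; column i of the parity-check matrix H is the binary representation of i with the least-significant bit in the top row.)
Codeword c = d · G (mod 2), d = 00000010110101110011001110:
  c[0] = d·G[:,0] = (00000010110101110011001110)·(11011010101101010101010101) mod 2 = 0+0+0+0+0+0+1+0+1+0+0+1+0+1+0+1+0+0+0+1+0+0+0+1+0+0 mod 2 = 1
  c[1] = d·G[:,1] = (00000010110101110011001110)·(10110110011011001100110011) mod 2 = 0+0+0+0+0+0+1+0+0+1+0+0+0+1+0+0+0+0+0+0+0+0+0+0+1+0 mod 2 = 0
  c[2] = d·G[:,2] = (00000010110101110011001110)·(10000000000000000000000000) mod 2 = 0+0+0+0+0+0+0+0+0+0+0+0+0+0+0+0+0+0+0+0+0+0+0+0+0+0 mod 2 = 0
  c[3] = d·G[:,3] = (00000010110101110011001110)·(01110001111000111100001111) mod 2 = 0+0+0+0+0+0+0+0+1+1+0+0+0+0+1+1+0+0+0+0+0+0+1+1+1+0 mod 2 = 1
  c[4] = d·G[:,4] = (00000010110101110011001110)·(01000000000000000000000000) mod 2 = 0+0+0+0+0+0+0+0+0+0+0+0+0+0+0+0+0+0+0+0+0+0+0+0+0+0 mod 2 = 0
  c[5] = d·G[:,5] = (00000010110101110011001110)·(00100000000000000000000000) mod 2 = 0+0+0+0+0+0+0+0+0+0+0+0+0+0+0+0+0+0+0+0+0+0+0+0+0+0 mod 2 = 0
  c[6] = d·G[:,6] = (00000010110101110011001110)·(00010000000000000000000000) mod 2 = 0+0+0+0+0+0+0+0+0+0+0+0+0+0+0+0+0+0+0+0+0+0+0+0+0+0 mod 2 = 0
  c[7] = d·G[:,7] = (00000010110101110011001110)·(00001111111000000011111111) mod 2 = 0+0+0+0+0+0+1+0+1+1+0+0+0+0+0+0+0+0+1+1+0+0+1+1+1+0 mod 2 = 0
  c[8] = d·G[:,8] = (00000010110101110011001110)·(00001000000000000000000000) mod 2 = 0+0+0+0+0+0+0+0+0+0+0+0+0+0+0+0+0+0+0+0+0+0+0+0+0+0 mod 2 = 0
  c[9] = d·G[:,9] = (00000010110101110011001110)·(00000100000000000000000000) mod 2 = 0+0+0+0+0+0+0+0+0+0+0+0+0+0+0+0+0+0+0+0+0+0+0+0+0+0 mod 2 = 0
  c[10] = d·G[:,10] = (00000010110101110011001110)·(00000010000000000000000000) mod 2 = 0+0+0+0+0+0+1+0+0+0+0+0+0+0+0+0+0+0+0+0+0+0+0+0+0+0 mod 2 = 1
  c[11] = d·G[:,11] = (00000010110101110011001110)·(00000001000000000000000000) mod 2 = 0+0+0+0+0+0+0+0+0+0+0+0+0+0+0+0+0+0+0+0+0+0+0+0+0+0 mod 2 = 0
  c[12] = d·G[:,12] = (00000010110101110011001110)·(00000000100000000000000000) mod 2 = 0+0+0+0+0+0+0+0+1+0+0+0+0+0+0+0+0+0+0+0+0+0+0+0+0+0 mod 2 = 1
  c[13] = d·G[:,13] = (00000010110101110011001110)·(00000000010000000000000000) mod 2 = 0+0+0+0+0+0+0+0+0+1+0+0+0+0+0+0+0+0+0+0+0+0+0+0+0+0 mod 2 = 1
  c[14] = d·G[:,14] = (00000010110101110011001110)·(00000000001000000000000000) mod 2 = 0+0+0+0+0+0+0+0+0+0+0+0+0+0+0+0+0+0+0+0+0+0+0+0+0+0 mod 2 = 0
  c[15] = d·G[:,15] = (00000010110101110011001110)·(00000000000111111111111111) mod 2 = 0+0+0+0+0+0+0+0+0+0+0+1+0+1+1+1+0+0+1+1+0+0+1+1+1+0 mod 2 = 1
  c[16] = d·G[:,16] = (00000010110101110011001110)·(00000000000100000000000000) mod 2 = 0+0+0+0+0+0+0+0+0+0+0+1+0+0+0+0+0+0+0+0+0+0+0+0+0+0 mod 2 = 1
  c[17] = d·G[:,17] = (00000010110101110011001110)·(00000000000010000000000000) mod 2 = 0+0+0+0+0+0+0+0+0+0+0+0+0+0+0+0+0+0+0+0+0+0+0+0+0+0 mod 2 = 0
  c[18] = d·G[:,18] = (00000010110101110011001110)·(00000000000001000000000000) mod 2 = 0+0+0+0+0+0+0+0+0+0+0+0+0+1+0+0+0+0+0+0+0+0+0+0+0+0 mod 2 = 1
  c[19] = d·G[:,19] = (00000010110101110011001110)·(00000000000000100000000000) mod 2 = 0+0+0+0+0+0+0+0+0+0+0+0+0+0+1+0+0+0+0+0+0+0+0+0+0+0 mod 2 = 1
  c[20] = d·G[:,20] = (00000010110101110011001110)·(00000000000000010000000000) mod 2 = 0+0+0+0+0+0+0+0+0+0+0+0+0+0+0+1+0+0+0+0+0+0+0+0+0+0 mod 2 = 1
  c[21] = d·G[:,21] = (00000010110101110011001110)·(00000000000000001000000000) mod 2 = 0+0+0+0+0+0+0+0+0+0+0+0+0+0+0+0+0+0+0+0+0+0+0+0+0+0 mod 2 = 0
  c[22] = d·G[:,22] = (00000010110101110011001110)·(00000000000000000100000000) mod 2 = 0+0+0+0+0+0+0+0+0+0+0+0+0+0+0+0+0+0+0+0+0+0+0+0+0+0 mod 2 = 0
  c[23] = d·G[:,23] = (00000010110101110011001110)·(00000000000000000010000000) mod 2 = 0+0+0+0+0+0+0+0+0+0+0+0+0+0+0+0+0+0+1+0+0+0+0+0+0+0 mod 2 = 1
  c[24] = d·G[:,24] = (00000010110101110011001110)·(00000000000000000001000000) mod 2 = 0+0+0+0+0+0+0+0+0+0+0+0+0+0+0+0+0+0+0+1+0+0+0+0+0+0 mod 2 = 1
  c[25] = d·G[:,25] = (00000010110101110011001110)·(00000000000000000000100000) mod 2 = 0+0+0+0+0+0+0+0+0+0+0+0+0+0+0+0+0+0+0+0+0+0+0+0+0+0 mod 2 = 0
  c[26] = d·G[:,26] = (00000010110101110011001110)·(00000000000000000000010000) mod 2 = 0+0+0+0+0+0+0+0+0+0+0+0+0+0+0+0+0+0+0+0+0+0+0+0+0+0 mod 2 = 0
  c[27] = d·G[:,27] = (00000010110101110011001110)·(00000000000000000000001000) mod 2 = 0+0+0+0+0+0+0+0+0+0+0+0+0+0+0+0+0+0+0+0+0+0+1+0+0+0 mod 2 = 1
  c[28] = d·G[:,28] = (00000010110101110011001110)·(00000000000000000000000100) mod 2 = 0+0+0+0+0+0+0+0+0+0+0+0+0+0+0+0+0+0+0+0+0+0+0+1+0+0 mod 2 = 1
  c[29] = d·G[:,29] = (00000010110101110011001110)·(00000000000000000000000010) mod 2 = 0+0+0+0+0+0+0+0+0+0+0+0+0+0+0+0+0+0+0+0+0+0+0+0+1+0 mod 2 = 1
  c[30] = d·G[:,30] = (00000010110101110011001110)·(00000000000000000000000001) mod 2 = 0+0+0+0+0+0+0+0+0+0+0+0+0+0+0+0+0+0+0+0+0+0+0+0+0+0 mod 2 = 0
Codeword = 1001000000101101101110011001110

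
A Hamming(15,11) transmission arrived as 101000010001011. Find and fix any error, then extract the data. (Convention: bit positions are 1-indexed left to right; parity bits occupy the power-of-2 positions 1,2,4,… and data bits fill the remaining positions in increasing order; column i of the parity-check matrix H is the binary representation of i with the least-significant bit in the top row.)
Syndrome s = H · r^T (mod 2), r = 101000010001011:
  s[0] = (101010101010101)·(101000010001011) mod 2 = 1+0+1+0+0+0+0+0+0+0+0+0+0+0+1 mod 2 = 1
  s[1] = (011001100110011)·(101000010001011) mod 2 = 0+0+1+0+0+0+0+0+0+0+0+0+0+1+1 mod 2 = 1
  s[2] = (000111100001111)·(101000010001011) mod 2 = 0+0+0+0+0+0+0+0+0+0+0+1+0+1+1 mod 2 = 1
  s[3] = (000000011111111)·(101000010001011) mod 2 = 0+0+0+0+0+0+0+1+0+0+0+1+0+1+1 mod 2 = 0
Syndrome = 1110
Column 7 of H equals this syndrome → error at bit 7 (1-indexed).
Flip bit 7: 101000010001011 → 101000110001011
Extract data bits at positions {3,5,6,7,9,10,11,12,13,14,15}: 10010001011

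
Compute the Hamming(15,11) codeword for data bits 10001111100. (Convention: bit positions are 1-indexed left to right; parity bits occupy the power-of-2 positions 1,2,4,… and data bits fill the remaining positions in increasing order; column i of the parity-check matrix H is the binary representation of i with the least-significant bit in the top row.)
Codeword c = d · G (mod 2), d = 10001111100:
  c[0] = d·G[:,0] = (10001111100)·(11011010101) mod 2 = 1+0+0+0+1+0+1+0+1+0+0 mod 2 = 0
  c[1] = d·G[:,1] = (10001111100)·(10110110011) mod 2 = 1+0+0+0+0+1+1+0+0+0+0 mod 2 = 1
  c[2] = d·G[:,2] = (10001111100)·(10000000000) mod 2 = 1+0+0+0+0+0+0+0+0+0+0 mod 2 = 1
  c[3] = d·G[:,3] = (10001111100)·(01110001111) mod 2 = 0+0+0+0+0+0+0+1+1+0+0 mod 2 = 0
  c[4] = d·G[:,4] = (10001111100)·(01000000000) mod 2 = 0+0+0+0+0+0+0+0+0+0+0 mod 2 = 0
  c[5] = d·G[:,5] = (10001111100)·(00100000000) mod 2 = 0+0+0+0+0+0+0+0+0+0+0 mod 2 = 0
  c[6] = d·G[:,6] = (10001111100)·(00010000000) mod 2 = 0+0+0+0+0+0+0+0+0+0+0 mod 2 = 0
  c[7] = d·G[:,7] = (10001111100)·(00001111111) mod 2 = 0+0+0+0+1+1+1+1+1+0+0 mod 2 = 1
  c[8] = d·G[:,8] = (10001111100)·(00001000000) mod 2 = 0+0+0+0+1+0+0+0+0+0+0 mod 2 = 1
  c[9] = d·G[:,9] = (10001111100)·(00000100000) mod 2 = 0+0+0+0+0+1+0+0+0+0+0 mod 2 = 1
  c[10] = d·G[:,10] = (10001111100)·(00000010000) mod 2 = 0+0+0+0+0+0+1+0+0+0+0 mod 2 = 1
  c[11] = d·G[:,11] = (10001111100)·(00000001000) mod 2 = 0+0+0+0+0+0+0+1+0+0+0 mod 2 = 1
  c[12] = d·G[:,12] = (10001111100)·(00000000100) mod 2 = 0+0+0+0+0+0+0+0+1+0+0 mod 2 = 1
  c[13] = d·G[:,13] = (10001111100)·(00000000010) mod 2 = 0+0+0+0+0+0+0+0+0+0+0 mod 2 = 0
  c[14] = d·G[:,14] = (10001111100)·(00000000001) mod 2 = 0+0+0+0+0+0+0+0+0+0+0 mod 2 = 0
Codeword = 011000011111100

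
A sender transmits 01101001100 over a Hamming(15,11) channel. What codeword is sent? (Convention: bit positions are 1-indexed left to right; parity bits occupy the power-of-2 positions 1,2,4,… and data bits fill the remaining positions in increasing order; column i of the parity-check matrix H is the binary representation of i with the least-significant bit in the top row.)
Codeword c = d · G (mod 2), d = 01101001100:
  c[0] = d·G[:,0] = (01101001100)·(11011010101) mod 2 = 0+1+0+0+1+0+0+0+1+0+0 mod 2 = 1
  c[1] = d·G[:,1] = (01101001100)·(10110110011) mod 2 = 0+0+1+0+0+0+0+0+0+0+0 mod 2 = 1
  c[2] = d·G[:,2] = (01101001100)·(10000000000) mod 2 = 0+0+0+0+0+0+0+0+0+0+0 mod 2 = 0
  c[3] = d·G[:,3] = (01101001100)·(01110001111) mod 2 = 0+1+1+0+0+0+0+1+1+0+0 mod 2 = 0
  c[4] = d·G[:,4] = (01101001100)·(01000000000) mod 2 = 0+1+0+0+0+0+0+0+0+0+0 mod 2 = 1
  c[5] = d·G[:,5] = (01101001100)·(00100000000) mod 2 = 0+0+1+0+0+0+0+0+0+0+0 mod 2 = 1
  c[6] = d·G[:,6] = (01101001100)·(00010000000) mod 2 = 0+0+0+0+0+0+0+0+0+0+0 mod 2 = 0
  c[7] = d·G[:,7] = (01101001100)·(00001111111) mod 2 = 0+0+0+0+1+0+0+1+1+0+0 mod 2 = 1
  c[8] = d·G[:,8] = (01101001100)·(00001000000) mod 2 = 0+0+0+0+1+0+0+0+0+0+0 mod 2 = 1
  c[9] = d·G[:,9] = (01101001100)·(00000100000) mod 2 = 0+0+0+0+0+0+0+0+0+0+0 mod 2 = 0
  c[10] = d·G[:,10] = (01101001100)·(00000010000) mod 2 = 0+0+0+0+0+0+0+0+0+0+0 mod 2 = 0
  c[11] = d·G[:,11] = (01101001100)·(00000001000) mod 2 = 0+0+0+0+0+0+0+1+0+0+0 mod 2 = 1
  c[12] = d·G[:,12] = (01101001100)·(00000000100) mod 2 = 0+0+0+0+0+0+0+0+1+0+0 mod 2 = 1
  c[13] = d·G[:,13] = (01101001100)·(00000000010) mod 2 = 0+0+0+0+0+0+0+0+0+0+0 mod 2 = 0
  c[14] = d·G[:,14] = (01101001100)·(00000000001) mod 2 = 0+0+0+0+0+0+0+0+0+0+0 mod 2 = 0
Codeword = 110011011001100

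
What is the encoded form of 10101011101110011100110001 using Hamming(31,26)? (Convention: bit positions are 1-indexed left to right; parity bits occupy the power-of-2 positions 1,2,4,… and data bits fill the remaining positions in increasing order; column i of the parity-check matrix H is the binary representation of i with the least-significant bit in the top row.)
Codeword c = d · G (mod 2), d = 10101011101110011100110001:
  c[0] = d·G[:,0] = (10101011101110011100110001)·(11011010101101010101010101) mod 2 = 1+0+0+0+1+0+1+0+1+0+1+1+0+0+0+1+0+1+0+0+0+1+0+0+0+1 mod 2 = 0
  c[1] = d·G[:,1] = (10101011101110011100110001)·(10110110011011001100110011) mod 2 = 1+0+1+0+0+0+1+0+0+0+1+0+1+0+0+0+1+1+0+0+1+1+0+0+0+1 mod 2 = 0
  c[2] = d·G[:,2] = (10101011101110011100110001)·(10000000000000000000000000) mod 2 = 1+0+0+0+0+0+0+0+0+0+0+0+0+0+0+0+0+0+0+0+0+0+0+0+0+0 mod 2 = 1
  c[3] = d·G[:,3] = (10101011101110011100110001)·(01110001111000111100001111) mod 2 = 0+0+1+0+0+0+0+1+1+0+1+0+0+0+0+1+1+1+0+0+0+0+0+0+0+1 mod 2 = 0
  c[4] = d·G[:,4] = (10101011101110011100110001)·(01000000000000000000000000) mod 2 = 0+0+0+0+0+0+0+0+0+0+0+0+0+0+0+0+0+0+0+0+0+0+0+0+0+0 mod 2 = 0
  c[5] = d·G[:,5] = (10101011101110011100110001)·(00100000000000000000000000) mod 2 = 0+0+1+0+0+0+0+0+0+0+0+0+0+0+0+0+0+0+0+0+0+0+0+0+0+0 mod 2 = 1
  c[6] = d·G[:,6] = (10101011101110011100110001)·(00010000000000000000000000) mod 2 = 0+0+0+0+0+0+0+0+0+0+0+0+0+0+0+0+0+0+0+0+0+0+0+0+0+0 mod 2 = 0
  c[7] = d·G[:,7] = (10101011101110011100110001)·(00001111111000000011111111) mod 2 = 0+0+0+0+1+0+1+1+1+0+1+0+0+0+0+0+0+0+0+0+1+1+0+0+0+1 mod 2 = 0
  c[8] = d·G[:,8] = (10101011101110011100110001)·(00001000000000000000000000) mod 2 = 0+0+0+0+1+0+0+0+0+0+0+0+0+0+0+0+0+0+0+0+0+0+0+0+0+0 mod 2 = 1
  c[9] = d·G[:,9] = (10101011101110011100110001)·(00000100000000000000000000) mod 2 = 0+0+0+0+0+0+0+0+0+0+0+0+0+0+0+0+0+0+0+0+0+0+0+0+0+0 mod 2 = 0
  c[10] = d·G[:,10] = (10101011101110011100110001)·(00000010000000000000000000) mod 2 = 0+0+0+0+0+0+1+0+0+0+0+0+0+0+0+0+0+0+0+0+0+0+0+0+0+0 mod 2 = 1
  c[11] = d·G[:,11] = (10101011101110011100110001)·(00000001000000000000000000) mod 2 = 0+0+0+0+0+0+0+1+0+0+0+0+0+0+0+0+0+0+0+0+0+0+0+0+0+0 mod 2 = 1
  c[12] = d·G[:,12] = (10101011101110011100110001)·(00000000100000000000000000) mod 2 = 0+0+0+0+0+0+0+0+1+0+0+0+0+0+0+0+0+0+0+0+0+0+0+0+0+0 mod 2 = 1
  c[13] = d·G[:,13] = (10101011101110011100110001)·(00000000010000000000000000) mod 2 = 0+0+0+0+0+0+0+0+0+0+0+0+0+0+0+0+0+0+0+0+0+0+0+0+0+0 mod 2 = 0
  c[14] = d·G[:,14] = (10101011101110011100110001)·(00000000001000000000000000) mod 2 = 0+0+0+0+0+0+0+0+0+0+1+0+0+0+0+0+0+0+0+0+0+0+0+0+0+0 mod 2 = 1
  c[15] = d·G[:,15] = (10101011101110011100110001)·(00000000000111111111111111) mod 2 = 0+0+0+0+0+0+0+0+0+0+0+1+1+0+0+1+1+1+0+0+1+1+0+0+0+1 mod 2 = 0
  c[16] = d·G[:,16] = (10101011101110011100110001)·(00000000000100000000000000) mod 2 = 0+0+0+0+0+0+0+0+0+0+0+1+0+0+0+0+0+0+0+0+0+0+0+0+0+0 mod 2 = 1
  c[17] = d·G[:,17] = (10101011101110011100110001)·(00000000000010000000000000) mod 2 = 0+0+0+0+0+0+0+0+0+0+0+0+1+0+0+0+0+0+0+0+0+0+0+0+0+0 mod 2 = 1
  c[18] = d·G[:,18] = (10101011101110011100110001)·(00000000000001000000000000) mod 2 = 0+0+0+0+0+0+0+0+0+0+0+0+0+0+0+0+0+0+0+0+0+0+0+0+0+0 mod 2 = 0
  c[19] = d·G[:,19] = (10101011101110011100110001)·(00000000000000100000000000) mod 2 = 0+0+0+0+0+0+0+0+0+0+0+0+0+0+0+0+0+0+0+0+0+0+0+0+0+0 mod 2 = 0
  c[20] = d·G[:,20] = (10101011101110011100110001)·(00000000000000010000000000) mod 2 = 0+0+0+0+0+0+0+0+0+0+0+0+0+0+0+1+0+0+0+0+0+0+0+0+0+0 mod 2 = 1
  c[21] = d·G[:,21] = (10101011101110011100110001)·(00000000000000001000000000) mod 2 = 0+0+0+0+0+0+0+0+0+0+0+0+0+0+0+0+1+0+0+0+0+0+0+0+0+0 mod 2 = 1
  c[22] = d·G[:,22] = (10101011101110011100110001)·(00000000000000000100000000) mod 2 = 0+0+0+0+0+0+0+0+0+0+0+0+0+0+0+0+0+1+0+0+0+0+0+0+0+0 mod 2 = 1
  c[23] = d·G[:,23] = (10101011101110011100110001)·(00000000000000000010000000) mod 2 = 0+0+0+0+0+0+0+0+0+0+0+0+0+0+0+0+0+0+0+0+0+0+0+0+0+0 mod 2 = 0
  c[24] = d·G[:,24] = (10101011101110011100110001)·(00000000000000000001000000) mod 2 = 0+0+0+0+0+0+0+0+0+0+0+0+0+0+0+0+0+0+0+0+0+0+0+0+0+0 mod 2 = 0
  c[25] = d·G[:,25] = (10101011101110011100110001)·(00000000000000000000100000) mod 2 = 0+0+0+0+0+0+0+0+0+0+0+0+0+0+0+0+0+0+0+0+1+0+0+0+0+0 mod 2 = 1
  c[26] = d·G[:,26] = (10101011101110011100110001)·(00000000000000000000010000) mod 2 = 0+0+0+0+0+0+0+0+0+0+0+0+0+0+0+0+0+0+0+0+0+1+0+0+0+0 mod 2 = 1
  c[27] = d·G[:,27] = (10101011101110011100110001)·(00000000000000000000001000) mod 2 = 0+0+0+0+0+0+0+0+0+0+0+0+0+0+0+0+0+0+0+0+0+0+0+0+0+0 mod 2 = 0
  c[28] = d·G[:,28] = (10101011101110011100110001)·(00000000000000000000000100) mod 2 = 0+0+0+0+0+0+0+0+0+0+0+0+0+0+0+0+0+0+0+0+0+0+0+0+0+0 mod 2 = 0
  c[29] = d·G[:,29] = (10101011101110011100110001)·(00000000000000000000000010) mod 2 = 0+0+0+0+0+0+0+0+0+0+0+0+0+0+0+0+0+0+0+0+0+0+0+0+0+0 mod 2 = 0
  c[30] = d·G[:,30] = (10101011101110011100110001)·(00000000000000000000000001) mod 2 = 0+0+0+0+0+0+0+0+0+0+0+0+0+0+0+0+0+0+0+0+0+0+0+0+0+1 mod 2 = 1
Codeword = 0010010010111010110011100110001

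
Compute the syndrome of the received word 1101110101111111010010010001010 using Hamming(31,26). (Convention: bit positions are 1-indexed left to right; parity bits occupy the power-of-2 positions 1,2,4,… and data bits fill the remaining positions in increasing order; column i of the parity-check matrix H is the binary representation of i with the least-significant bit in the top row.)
Syndrome s = H · r^T (mod 2), r = 1101110101111111010010010001010:
  s[0] = (1010101010101010101010101010101)·(1101110101111111010010010001010) mod 2 = 1+0+0+0+1+0+0+0+0+0+1+0+1+0+1+0+0+0+0+0+1+0+0+0+0+0+0+0+0+0+0 mod 2 = 0
  s[1] = (0110011001100110011001100110011)·(1101110101111111010010010001010) mod 2 = 0+1+0+0+0+1+0+0+0+1+1+0+0+1+1+0+0+1+0+0+0+0+0+0+0+0+0+0+0+1+0 mod 2 = 0
  s[2] = (0001111000011110000111100001111)·(1101110101111111010010010001010) mod 2 = 0+0+0+1+1+1+0+0+0+0+0+1+1+1+1+0+0+0+0+0+1+0+0+0+0+0+0+1+0+1+0 mod 2 = 0
  s[3] = (0000000111111110000000011111111)·(1101110101111111010010010001010) mod 2 = 0+0+0+0+0+0+0+1+0+1+1+1+1+1+1+0+0+0+0+0+0+0+0+1+0+0+0+1+0+1+0 mod 2 = 0
  s[4] = (0000000000000001111111111111111)·(1101110101111111010010010001010) mod 2 = 0+0+0+0+0+0+0+0+0+0+0+0+0+0+0+1+0+1+0+0+1+0+0+1+0+0+0+1+0+1+0 mod 2 = 0
Syndrome = 00000
s = 0: no error detected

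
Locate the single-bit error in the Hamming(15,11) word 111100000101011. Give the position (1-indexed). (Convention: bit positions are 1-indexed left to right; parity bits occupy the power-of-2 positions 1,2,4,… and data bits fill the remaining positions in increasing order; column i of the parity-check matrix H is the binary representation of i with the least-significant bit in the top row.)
Syndrome s = H · r^T (mod 2), r = 111100000101011:
  s[0] = (101010101010101)·(111100000101011) mod 2 = 1+0+1+0+0+0+0+0+0+0+0+0+0+0+1 mod 2 = 1
  s[1] = (011001100110011)·(111100000101011) mod 2 = 0+1+1+0+0+0+0+0+0+1+0+0+0+1+1 mod 2 = 1
  s[2] = (000111100001111)·(111100000101011) mod 2 = 0+0+0+1+0+0+0+0+0+0+0+1+0+1+1 mod 2 = 0
  s[3] = (000000011111111)·(111100000101011) mod 2 = 0+0+0+0+0+0+0+0+0+1+0+1+0+1+1 mod 2 = 0
Syndrome = 1100
Column i of H is the binary representation of i, so the syndrome is the binary index of the flipped bit.
Read s = 1100 with s[0] as LSB: 1·2^0 + 1·2^1 + 0·2^2 + 0·2^3 = 3.
Error is at bit position 3.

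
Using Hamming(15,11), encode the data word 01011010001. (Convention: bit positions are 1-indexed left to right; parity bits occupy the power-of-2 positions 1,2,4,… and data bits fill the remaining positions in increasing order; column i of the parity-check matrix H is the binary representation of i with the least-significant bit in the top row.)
Codeword c = d · G (mod 2), d = 01011010001:
  c[0] = d·G[:,0] = (01011010001)·(11011010101) mod 2 = 0+1+0+1+1+0+1+0+0+0+1 mod 2 = 1
  c[1] = d·G[:,1] = (01011010001)·(10110110011) mod 2 = 0+0+0+1+0+0+1+0+0+0+1 mod 2 = 1
  c[2] = d·G[:,2] = (01011010001)·(10000000000) mod 2 = 0+0+0+0+0+0+0+0+0+0+0 mod 2 = 0
  c[3] = d·G[:,3] = (01011010001)·(01110001111) mod 2 = 0+1+0+1+0+0+0+0+0+0+1 mod 2 = 1
  c[4] = d·G[:,4] = (01011010001)·(01000000000) mod 2 = 0+1+0+0+0+0+0+0+0+0+0 mod 2 = 1
  c[5] = d·G[:,5] = (01011010001)·(00100000000) mod 2 = 0+0+0+0+0+0+0+0+0+0+0 mod 2 = 0
  c[6] = d·G[:,6] = (01011010001)·(00010000000) mod 2 = 0+0+0+1+0+0+0+0+0+0+0 mod 2 = 1
  c[7] = d·G[:,7] = (01011010001)·(00001111111) mod 2 = 0+0+0+0+1+0+1+0+0+0+1 mod 2 = 1
  c[8] = d·G[:,8] = (01011010001)·(00001000000) mod 2 = 0+0+0+0+1+0+0+0+0+0+0 mod 2 = 1
  c[9] = d·G[:,9] = (01011010001)·(00000100000) mod 2 = 0+0+0+0+0+0+0+0+0+0+0 mod 2 = 0
  c[10] = d·G[:,10] = (01011010001)·(00000010000) mod 2 = 0+0+0+0+0+0+1+0+0+0+0 mod 2 = 1
  c[11] = d·G[:,11] = (01011010001)·(00000001000) mod 2 = 0+0+0+0+0+0+0+0+0+0+0 mod 2 = 0
  c[12] = d·G[:,12] = (01011010001)·(00000000100) mod 2 = 0+0+0+0+0+0+0+0+0+0+0 mod 2 = 0
  c[13] = d·G[:,13] = (01011010001)·(00000000010) mod 2 = 0+0+0+0+0+0+0+0+0+0+0 mod 2 = 0
  c[14] = d·G[:,14] = (01011010001)·(00000000001) mod 2 = 0+0+0+0+0+0+0+0+0+0+1 mod 2 = 1
Codeword = 110110111010001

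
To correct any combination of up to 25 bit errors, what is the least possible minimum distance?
Correcting t errors requires d_min ≥ 2t + 1 = 2·25 + 1 = 51.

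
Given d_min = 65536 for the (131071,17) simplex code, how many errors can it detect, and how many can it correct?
Detection only: up to d_min − 1 = 65535 errors.
Correction: up to ⌊(d_min − 1)/2⌋ = ⌊65535/2⌋ = 32767 errors.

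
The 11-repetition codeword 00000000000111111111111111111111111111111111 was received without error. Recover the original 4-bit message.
Split into 11-bit blocks: 00000000000 11111111111 11111111111 11111111111
Data = 0111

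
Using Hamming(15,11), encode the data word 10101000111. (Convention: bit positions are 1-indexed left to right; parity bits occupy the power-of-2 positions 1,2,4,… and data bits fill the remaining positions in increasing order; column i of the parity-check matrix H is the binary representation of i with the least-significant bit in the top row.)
Codeword c = d · G (mod 2), d = 10101000111:
  c[0] = d·G[:,0] = (10101000111)·(11011010101) mod 2 = 1+0+0+0+1+0+0+0+1+0+1 mod 2 = 0
  c[1] = d·G[:,1] = (10101000111)·(10110110011) mod 2 = 1+0+1+0+0+0+0+0+0+1+1 mod 2 = 0
  c[2] = d·G[:,2] = (10101000111)·(10000000000) mod 2 = 1+0+0+0+0+0+0+0+0+0+0 mod 2 = 1
  c[3] = d·G[:,3] = (10101000111)·(01110001111) mod 2 = 0+0+1+0+0+0+0+0+1+1+1 mod 2 = 0
  c[4] = d·G[:,4] = (10101000111)·(01000000000) mod 2 = 0+0+0+0+0+0+0+0+0+0+0 mod 2 = 0
  c[5] = d·G[:,5] = (10101000111)·(00100000000) mod 2 = 0+0+1+0+0+0+0+0+0+0+0 mod 2 = 1
  c[6] = d·G[:,6] = (10101000111)·(00010000000) mod 2 = 0+0+0+0+0+0+0+0+0+0+0 mod 2 = 0
  c[7] = d·G[:,7] = (10101000111)·(00001111111) mod 2 = 0+0+0+0+1+0+0+0+1+1+1 mod 2 = 0
  c[8] = d·G[:,8] = (10101000111)·(00001000000) mod 2 = 0+0+0+0+1+0+0+0+0+0+0 mod 2 = 1
  c[9] = d·G[:,9] = (10101000111)·(00000100000) mod 2 = 0+0+0+0+0+0+0+0+0+0+0 mod 2 = 0
  c[10] = d·G[:,10] = (10101000111)·(00000010000) mod 2 = 0+0+0+0+0+0+0+0+0+0+0 mod 2 = 0
  c[11] = d·G[:,11] = (10101000111)·(00000001000) mod 2 = 0+0+0+0+0+0+0+0+0+0+0 mod 2 = 0
  c[12] = d·G[:,12] = (10101000111)·(00000000100) mod 2 = 0+0+0+0+0+0+0+0+1+0+0 mod 2 = 1
  c[13] = d·G[:,13] = (10101000111)·(00000000010) mod 2 = 0+0+0+0+0+0+0+0+0+1+0 mod 2 = 1
  c[14] = d·G[:,14] = (10101000111)·(00000000001) mod 2 = 0+0+0+0+0+0+0+0+0+0+1 mod 2 = 1
Codeword = 001001001000111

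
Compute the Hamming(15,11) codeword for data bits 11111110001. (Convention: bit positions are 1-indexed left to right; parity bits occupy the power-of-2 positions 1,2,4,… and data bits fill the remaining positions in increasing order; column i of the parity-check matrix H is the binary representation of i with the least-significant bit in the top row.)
Codeword c = d · G (mod 2), d = 11111110001:
  c[0] = d·G[:,0] = (11111110001)·(11011010101) mod 2 = 1+1+0+1+1+0+1+0+0+0+1 mod 2 = 0
  c[1] = d·G[:,1] = (11111110001)·(10110110011) mod 2 = 1+0+1+1+0+1+1+0+0+0+1 mod 2 = 0
  c[2] = d·G[:,2] = (11111110001)·(10000000000) mod 2 = 1+0+0+0+0+0+0+0+0+0+0 mod 2 = 1
  c[3] = d·G[:,3] = (11111110001)·(01110001111) mod 2 = 0+1+1+1+0+0+0+0+0+0+1 mod 2 = 0
  c[4] = d·G[:,4] = (11111110001)·(01000000000) mod 2 = 0+1+0+0+0+0+0+0+0+0+0 mod 2 = 1
  c[5] = d·G[:,5] = (11111110001)·(00100000000) mod 2 = 0+0+1+0+0+0+0+0+0+0+0 mod 2 = 1
  c[6] = d·G[:,6] = (11111110001)·(00010000000) mod 2 = 0+0+0+1+0+0+0+0+0+0+0 mod 2 = 1
  c[7] = d·G[:,7] = (11111110001)·(00001111111) mod 2 = 0+0+0+0+1+1+1+0+0+0+1 mod 2 = 0
  c[8] = d·G[:,8] = (11111110001)·(00001000000) mod 2 = 0+0+0+0+1+0+0+0+0+0+0 mod 2 = 1
  c[9] = d·G[:,9] = (11111110001)·(00000100000) mod 2 = 0+0+0+0+0+1+0+0+0+0+0 mod 2 = 1
  c[10] = d·G[:,10] = (11111110001)·(00000010000) mod 2 = 0+0+0+0+0+0+1+0+0+0+0 mod 2 = 1
  c[11] = d·G[:,11] = (11111110001)·(00000001000) mod 2 = 0+0+0+0+0+0+0+0+0+0+0 mod 2 = 0
  c[12] = d·G[:,12] = (11111110001)·(00000000100) mod 2 = 0+0+0+0+0+0+0+0+0+0+0 mod 2 = 0
  c[13] = d·G[:,13] = (11111110001)·(00000000010) mod 2 = 0+0+0+0+0+0+0+0+0+0+0 mod 2 = 0
  c[14] = d·G[:,14] = (11111110001)·(00000000001) mod 2 = 0+0+0+0+0+0+0+0+0+0+1 mod 2 = 1
Codeword = 001011101110001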